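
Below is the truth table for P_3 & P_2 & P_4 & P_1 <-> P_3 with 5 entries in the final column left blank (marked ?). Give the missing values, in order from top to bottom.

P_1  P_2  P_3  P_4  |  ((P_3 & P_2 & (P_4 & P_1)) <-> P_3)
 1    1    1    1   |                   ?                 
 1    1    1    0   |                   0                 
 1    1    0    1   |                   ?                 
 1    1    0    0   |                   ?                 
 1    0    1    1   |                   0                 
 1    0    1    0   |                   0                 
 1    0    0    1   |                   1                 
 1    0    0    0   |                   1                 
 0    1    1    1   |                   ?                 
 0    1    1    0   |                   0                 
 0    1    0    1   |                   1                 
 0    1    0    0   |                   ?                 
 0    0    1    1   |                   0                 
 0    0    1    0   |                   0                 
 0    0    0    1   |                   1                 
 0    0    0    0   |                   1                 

1, 1, 1, 0, 1

Row P_1=1, P_2=1, P_3=1, P_4=1: (P_3 & P_2 & P_4 & P_1) = 1, so ((P_3 & P_2 & (P_4 & P_1)) <-> P_3) = 1.
Row P_1=1, P_2=1, P_3=0, P_4=1: (P_3 & P_2 & P_4 & P_1) = 0, so ((P_3 & P_2 & (P_4 & P_1)) <-> P_3) = 1.
Row P_1=1, P_2=1, P_3=0, P_4=0: (P_3 & P_2 & P_4 & P_1) = 0, so ((P_3 & P_2 & (P_4 & P_1)) <-> P_3) = 1.
Row P_1=0, P_2=1, P_3=1, P_4=1: (P_3 & P_2 & P_4 & P_1) = 0, so ((P_3 & P_2 & (P_4 & P_1)) <-> P_3) = 0.
Row P_1=0, P_2=1, P_3=0, P_4=0: (P_3 & P_2 & P_4 & P_1) = 0, so ((P_3 & P_2 & (P_4 & P_1)) <-> P_3) = 1.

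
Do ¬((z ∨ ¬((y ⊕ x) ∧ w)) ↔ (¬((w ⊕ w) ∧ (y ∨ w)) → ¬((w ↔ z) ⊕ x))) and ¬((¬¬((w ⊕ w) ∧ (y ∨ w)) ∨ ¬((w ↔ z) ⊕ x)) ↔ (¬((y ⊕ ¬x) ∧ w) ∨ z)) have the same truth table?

not equivalent

x  y  z  w  |  φ  ψ
T  T  T  T  |  F  F
T  T  T  F  |  T  T
T  T  F  T  |  T  F
T  T  F  F  |  F  F
T  F  T  T  |  F  F
T  F  T  F  |  T  T
T  F  F  T  |  F  T
T  F  F  F  |  F  F
F  T  T  T  |  T  T
F  T  T  F  |  F  F
F  T  F  T  |  T  F
F  T  F  F  |  T  T
F  F  T  T  |  T  T
F  F  T  F  |  F  F
F  F  F  T  |  F  T
F  F  F  F  |  T  T
The columns differ at x=T, y=T, z=F, w=T (φ=T, ψ=F), so they are not equivalent.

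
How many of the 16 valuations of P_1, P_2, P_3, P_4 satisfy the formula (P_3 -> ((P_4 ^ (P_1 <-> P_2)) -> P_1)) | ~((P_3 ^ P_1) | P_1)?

P_1  P_2  P_3  P_4     (P_1 <-> P_2)  (P_4 ^ (P_1 <-> P_2))  (P_3 ^ P_1)  ((P_3 ^ P_1) | P_1)  ~((P_3 ^ P_1) | P_1)  φ
 0    0    0    0            1                  1                 0                0                    1            1
 0    0    0    1            1                  0                 0                0                    1            1
 0    0    1    0            1                  1                 1                1                    0            0
 0    0    1    1            1                  0                 1                1                    0            1
 0    1    0    0            0                  0                 0                0                    1            1
 0    1    0    1            0                  1                 0                0                    1            1
 0    1    1    0            0                  0                 1                1                    0            1
 0    1    1    1            0                  1                 1                1                    0            0
 1    0    0    0            0                  0                 1                1                    0            1
 1    0    0    1            0                  1                 1                1                    0            1
 1    0    1    0            0                  0                 0                1                    0            1
 1    0    1    1            0                  1                 0                1                    0            1
 1    1    0    0            1                  1                 1                1                    0            1
 1    1    0    1            1                  0                 1                1                    0            1
 1    1    1    0            1                  1                 0                1                    0            1
 1    1    1    1            1                  0                 0                1                    0            1
The formula is true on 14 of the 16 rows.

14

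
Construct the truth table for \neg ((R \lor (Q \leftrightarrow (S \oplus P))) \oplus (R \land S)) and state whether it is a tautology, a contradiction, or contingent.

contingent

P | Q | R | S | (S \oplus P) | (R \land S) | φ
- | - | - | - | ------------ | ----------- | -
T | T | T | T |      F       |      T      | T
T | T | T | F |      T       |      F      | F
T | T | F | T |      F       |      F      | T
T | T | F | F |      T       |      F      | F
T | F | T | T |      F       |      T      | T
T | F | T | F |      T       |      F      | F
T | F | F | T |      F       |      F      | F
T | F | F | F |      T       |      F      | T
F | T | T | T |      T       |      T      | T
F | T | T | F |      F       |      F      | F
F | T | F | T |      T       |      F      | F
F | T | F | F |      F       |      F      | T
F | F | T | T |      T       |      T      | T
F | F | T | F |      F       |      F      | F
F | F | F | T |      T       |      F      | T
F | F | F | F |      F       |      F      | F
8 of 16 rows are T, so the formula is contingent.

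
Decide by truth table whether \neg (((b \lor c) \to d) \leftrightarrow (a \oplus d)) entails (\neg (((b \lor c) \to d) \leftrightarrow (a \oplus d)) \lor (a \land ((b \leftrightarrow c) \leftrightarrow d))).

a  b  c  d  |  φ  ψ
F  F  F  F  |  T  T
F  F  F  T  |  F  F
F  F  T  F  |  F  F
F  F  T  T  |  F  F
F  T  F  F  |  F  F
F  T  F  T  |  F  F
F  T  T  F  |  F  F
F  T  T  T  |  F  F
T  F  F  F  |  F  F
T  F  F  T  |  T  T
T  F  T  F  |  T  T
T  F  T  T  |  T  T
T  T  F  F  |  T  T
T  T  F  T  |  T  T
T  T  T  F  |  T  T
T  T  T  T  |  T  T
In every row where φ is true, ψ is also true, so φ ⊨ ψ.

yes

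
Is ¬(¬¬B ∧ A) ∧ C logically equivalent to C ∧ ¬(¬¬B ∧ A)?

equivalent

A | B | C | φ | ψ
- | - | - | - | -
F | F | F | F | F
F | F | T | T | T
F | T | F | F | F
F | T | T | T | T
T | F | F | F | F
T | F | T | T | T
T | T | F | F | F
T | T | T | F | F
The columns for φ and ψ agree on every row, so they are logically equivalent.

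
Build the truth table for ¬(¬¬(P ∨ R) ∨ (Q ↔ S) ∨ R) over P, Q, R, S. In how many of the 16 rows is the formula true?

P | Q | R | S || ¬(¬¬(P ∨ R) ∨ (Q ↔ S) ∨ R)
T | T | T | T ||             F             
T | T | T | F ||             F             
T | T | F | T ||             F             
T | T | F | F ||             F             
T | F | T | T ||             F             
T | F | T | F ||             F             
T | F | F | T ||             F             
T | F | F | F ||             F             
F | T | T | T ||             F             
F | T | T | F ||             F             
F | T | F | T ||             F             
F | T | F | F ||             T             
F | F | T | T ||             F             
F | F | T | F ||             F             
F | F | F | T ||             T             
F | F | F | F ||             F             
The formula is true on 2 of the 16 rows.

2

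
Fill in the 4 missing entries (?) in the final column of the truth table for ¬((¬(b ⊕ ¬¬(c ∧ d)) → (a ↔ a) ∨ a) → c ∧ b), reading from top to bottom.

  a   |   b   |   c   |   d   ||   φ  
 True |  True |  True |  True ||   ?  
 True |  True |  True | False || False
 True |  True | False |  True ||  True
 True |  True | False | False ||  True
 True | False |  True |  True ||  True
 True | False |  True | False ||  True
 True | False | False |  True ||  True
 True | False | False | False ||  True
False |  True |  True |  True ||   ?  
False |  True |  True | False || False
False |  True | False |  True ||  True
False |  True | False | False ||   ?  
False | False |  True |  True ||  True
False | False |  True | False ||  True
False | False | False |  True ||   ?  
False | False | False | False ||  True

Row a=True, b=True, c=True, d=True: (¬(b ⊕ ¬¬(c ∧ d)) → (a ↔ a) ∨ a) = True, (c ∧ b) = True, ((¬(b ⊕ ¬¬(c ∧ d)) → (a ↔ a) ∨ a) → c ∧ b) = True, so the formula = False.
Row a=False, b=True, c=True, d=True: (¬(b ⊕ ¬¬(c ∧ d)) → (a ↔ a) ∨ a) = True, (c ∧ b) = True, ((¬(b ⊕ ¬¬(c ∧ d)) → (a ↔ a) ∨ a) → c ∧ b) = True, so the formula = False.
Row a=False, b=True, c=False, d=False: (¬(b ⊕ ¬¬(c ∧ d)) → (a ↔ a) ∨ a) = True, (c ∧ b) = False, ((¬(b ⊕ ¬¬(c ∧ d)) → (a ↔ a) ∨ a) → c ∧ b) = False, so the formula = True.
Row a=False, b=False, c=False, d=True: (¬(b ⊕ ¬¬(c ∧ d)) → (a ↔ a) ∨ a) = True, (c ∧ b) = False, ((¬(b ⊕ ¬¬(c ∧ d)) → (a ↔ a) ∨ a) → c ∧ b) = False, so the formula = True.

False, False, True, True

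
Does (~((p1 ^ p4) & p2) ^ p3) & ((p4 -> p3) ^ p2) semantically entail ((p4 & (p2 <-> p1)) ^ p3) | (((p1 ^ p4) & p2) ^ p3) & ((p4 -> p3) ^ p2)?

p1  p2  p3  p4  |  φ  ψ
0   0   0   0   |  1  0
0   0   0   1   |  0  1
0   0   1   0   |  0  1
0   0   1   1   |  0  1
0   1   0   0   |  0  0
0   1   0   1   |  0  1
0   1   1   0   |  0  1
0   1   1   1   |  0  1
1   0   0   0   |  1  0
1   0   0   1   |  0  0
1   0   1   0   |  0  1
1   0   1   1   |  0  1
1   1   0   0   |  0  0
1   1   0   1   |  1  1
1   1   1   0   |  0  1
1   1   1   1   |  0  0
At p1=0, p2=0, p3=0, p4=0 we have φ true but ψ false, so φ does not entail ψ.

no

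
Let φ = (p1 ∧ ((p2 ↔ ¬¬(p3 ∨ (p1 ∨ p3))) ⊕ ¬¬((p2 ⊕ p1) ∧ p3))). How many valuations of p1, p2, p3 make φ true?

  p1     p2     p3   |    φ  
 True   True   True  |   True
 True   True  False  |   True
 True  False   True  |   True
 True  False  False  |  False
False   True   True  |  False
False   True  False  |  False
False  False   True  |  False
False  False  False  |  False
The formula is true on 3 of the 8 rows.

3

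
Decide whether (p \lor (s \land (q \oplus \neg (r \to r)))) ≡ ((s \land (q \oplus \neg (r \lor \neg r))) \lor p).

p | q | r | s || φ | ψ
T | T | T | T || T | T
T | T | T | F || T | T
T | T | F | T || T | T
T | T | F | F || T | T
T | F | T | T || T | T
T | F | T | F || T | T
T | F | F | T || T | T
T | F | F | F || T | T
F | T | T | T || T | T
F | T | T | F || F | F
F | T | F | T || T | T
F | T | F | F || F | F
F | F | T | T || F | F
F | F | T | F || F | F
F | F | F | T || F | F
F | F | F | F || F | F
The columns for φ and ψ agree on every row, so they are logically equivalent.

equivalent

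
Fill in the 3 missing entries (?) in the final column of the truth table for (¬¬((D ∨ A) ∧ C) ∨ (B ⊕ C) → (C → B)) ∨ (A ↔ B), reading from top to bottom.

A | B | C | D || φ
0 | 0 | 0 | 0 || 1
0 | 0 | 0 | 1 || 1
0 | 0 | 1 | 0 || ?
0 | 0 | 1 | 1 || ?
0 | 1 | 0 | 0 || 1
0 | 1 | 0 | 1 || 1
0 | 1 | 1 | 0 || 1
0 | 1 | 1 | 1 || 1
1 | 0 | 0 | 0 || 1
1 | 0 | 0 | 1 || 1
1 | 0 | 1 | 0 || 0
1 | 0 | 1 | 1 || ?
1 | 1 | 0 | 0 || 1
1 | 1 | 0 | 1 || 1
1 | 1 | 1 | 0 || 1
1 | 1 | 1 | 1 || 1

1, 1, 0

Row A=0, B=0, C=1, D=0: (¬¬((D ∨ A) ∧ C) ∨ (B ⊕ C) → (C → B)) = 0, (A ↔ B) = 1, so the formula = 1.
Row A=0, B=0, C=1, D=1: (¬¬((D ∨ A) ∧ C) ∨ (B ⊕ C) → (C → B)) = 0, (A ↔ B) = 1, so the formula = 1.
Row A=1, B=0, C=1, D=1: (¬¬((D ∨ A) ∧ C) ∨ (B ⊕ C) → (C → B)) = 0, (A ↔ B) = 0, so the formula = 0.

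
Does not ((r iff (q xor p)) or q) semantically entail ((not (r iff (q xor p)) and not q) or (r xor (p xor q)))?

yes

p | q | r | φ | ψ
- | - | - | - | -
T | T | T | F | T
T | T | F | F | F
T | F | T | F | F
T | F | F | T | T
F | T | T | F | F
F | T | F | F | T
F | F | T | T | T
F | F | F | F | F
In every row where φ is true, ψ is also true, so φ ⊨ ψ.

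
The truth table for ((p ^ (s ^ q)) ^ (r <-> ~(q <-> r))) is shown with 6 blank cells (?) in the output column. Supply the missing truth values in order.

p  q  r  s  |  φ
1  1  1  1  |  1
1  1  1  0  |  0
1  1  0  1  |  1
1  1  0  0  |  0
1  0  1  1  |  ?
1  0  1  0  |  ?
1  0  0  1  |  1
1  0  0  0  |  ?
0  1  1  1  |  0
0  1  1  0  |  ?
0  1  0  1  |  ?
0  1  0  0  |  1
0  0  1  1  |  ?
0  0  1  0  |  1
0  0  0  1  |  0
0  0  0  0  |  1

Row p=1, q=0, r=1, s=1: (p ^ (s ^ q)) = 0, (r <-> ~(q <-> r)) = 1, so the formula = 1.
Row p=1, q=0, r=1, s=0: (p ^ (s ^ q)) = 1, (r <-> ~(q <-> r)) = 1, so the formula = 0.
Row p=1, q=0, r=0, s=0: (p ^ (s ^ q)) = 1, (r <-> ~(q <-> r)) = 1, so the formula = 0.
Row p=0, q=1, r=1, s=0: (p ^ (s ^ q)) = 1, (r <-> ~(q <-> r)) = 0, so the formula = 1.
Row p=0, q=1, r=0, s=1: (p ^ (s ^ q)) = 0, (r <-> ~(q <-> r)) = 0, so the formula = 0.
Row p=0, q=0, r=1, s=1: (p ^ (s ^ q)) = 1, (r <-> ~(q <-> r)) = 1, so the formula = 0.

1, 0, 0, 1, 0, 0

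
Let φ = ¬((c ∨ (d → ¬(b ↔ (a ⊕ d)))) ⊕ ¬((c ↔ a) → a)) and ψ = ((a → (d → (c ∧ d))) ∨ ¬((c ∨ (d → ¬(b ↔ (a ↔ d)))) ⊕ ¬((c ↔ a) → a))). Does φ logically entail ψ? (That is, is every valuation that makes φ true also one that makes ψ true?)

no

a | b | c | d | φ | ψ
- | - | - | - | - | -
F | F | F | F | T | T
F | F | F | T | T | T
F | F | T | F | F | T
F | F | T | T | F | T
F | T | F | F | T | T
F | T | F | T | F | T
F | T | T | F | F | T
F | T | T | T | F | T
T | F | F | F | F | T
T | F | F | T | T | F
T | F | T | F | F | T
T | F | T | T | F | T
T | T | F | F | F | T
T | T | F | T | F | T
T | T | T | F | F | T
T | T | T | T | F | T
At a=T, b=F, c=F, d=T we have φ true but ψ false, so φ does not entail ψ.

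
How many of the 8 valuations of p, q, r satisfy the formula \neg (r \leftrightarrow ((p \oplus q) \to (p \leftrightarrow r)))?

4

p | q | r | (p \oplus q) | (p \leftrightarrow r) | φ
- | - | - | ------------ | --------------------- | -
F | F | F |      F       |           T           | T
F | F | T |      F       |           F           | F
F | T | F |      T       |           T           | T
F | T | T |      T       |           F           | T
T | F | F |      T       |           F           | F
T | F | T |      T       |           T           | F
T | T | F |      F       |           F           | T
T | T | T |      F       |           T           | F
The formula is true on 4 of the 8 rows.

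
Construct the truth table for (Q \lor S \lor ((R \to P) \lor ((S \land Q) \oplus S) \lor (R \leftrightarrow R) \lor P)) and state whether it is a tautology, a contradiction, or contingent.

P | Q | R | S || φ
F | F | F | F || T
F | F | F | T || T
F | F | T | F || T
F | F | T | T || T
F | T | F | F || T
F | T | F | T || T
F | T | T | F || T
F | T | T | T || T
T | F | F | F || T
T | F | F | T || T
T | F | T | F || T
T | F | T | T || T
T | T | F | F || T
T | T | F | T || T
T | T | T | F || T
T | T | T | T || T
Every row is T, so the formula is a tautology.

tautology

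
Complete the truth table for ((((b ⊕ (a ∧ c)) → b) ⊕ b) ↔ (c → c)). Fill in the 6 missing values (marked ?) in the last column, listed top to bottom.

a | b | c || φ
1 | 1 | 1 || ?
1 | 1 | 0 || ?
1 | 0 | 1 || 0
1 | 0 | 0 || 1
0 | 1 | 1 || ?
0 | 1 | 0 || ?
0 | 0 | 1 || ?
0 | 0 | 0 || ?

0, 0, 0, 0, 1, 1

Row a=1, b=1, c=1: (((b ⊕ (a ∧ c)) → b) ⊕ b) = 0, (c → c) = 1, so the formula = 0.
Row a=1, b=1, c=0: (((b ⊕ (a ∧ c)) → b) ⊕ b) = 0, (c → c) = 1, so the formula = 0.
Row a=0, b=1, c=1: (((b ⊕ (a ∧ c)) → b) ⊕ b) = 0, (c → c) = 1, so the formula = 0.
Row a=0, b=1, c=0: (((b ⊕ (a ∧ c)) → b) ⊕ b) = 0, (c → c) = 1, so the formula = 0.
Row a=0, b=0, c=1: (((b ⊕ (a ∧ c)) → b) ⊕ b) = 1, (c → c) = 1, so the formula = 1.
Row a=0, b=0, c=0: (((b ⊕ (a ∧ c)) → b) ⊕ b) = 1, (c → c) = 1, so the formula = 1.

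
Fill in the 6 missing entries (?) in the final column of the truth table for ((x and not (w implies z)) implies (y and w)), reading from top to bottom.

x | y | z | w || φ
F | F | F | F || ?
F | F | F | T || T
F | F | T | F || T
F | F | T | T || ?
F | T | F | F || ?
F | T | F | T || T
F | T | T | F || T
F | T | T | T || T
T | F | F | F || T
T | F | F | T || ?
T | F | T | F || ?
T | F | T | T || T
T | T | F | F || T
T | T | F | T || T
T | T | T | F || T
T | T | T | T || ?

Row x=F, y=F, z=F, w=F: (x and not (w implies z)) = F, (y and w) = F, so the formula = T.
Row x=F, y=F, z=T, w=T: (x and not (w implies z)) = F, (y and w) = F, so the formula = T.
Row x=F, y=T, z=F, w=F: (x and not (w implies z)) = F, (y and w) = F, so the formula = T.
Row x=T, y=F, z=F, w=T: (x and not (w implies z)) = T, (y and w) = F, so the formula = F.
Row x=T, y=F, z=T, w=F: (x and not (w implies z)) = F, (y and w) = F, so the formula = T.
Row x=T, y=T, z=T, w=T: (x and not (w implies z)) = F, (y and w) = T, so the formula = T.

T, T, T, F, T, T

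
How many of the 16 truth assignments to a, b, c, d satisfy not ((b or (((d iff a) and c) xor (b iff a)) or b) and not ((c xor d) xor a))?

a | b | c | d | (d iff a) | ((d iff a) and c) | (b iff a) | (c xor d) | ((c xor d) xor a) | not ((c xor d) xor a) | φ
- | - | - | - | --------- | ----------------- | --------- | --------- | ----------------- | --------------------- | -
T | T | T | T |     T     |         T         |     T     |     F     |         T         |           F           | T
T | T | T | F |     F     |         F         |     T     |     T     |         F         |           T           | F
T | T | F | T |     T     |         F         |     T     |     T     |         F         |           T           | F
T | T | F | F |     F     |         F         |     T     |     F     |         T         |           F           | T
T | F | T | T |     T     |         T         |     F     |     F     |         T         |           F           | T
T | F | T | F |     F     |         F         |     F     |     T     |         F         |           T           | T
T | F | F | T |     T     |         F         |     F     |     T     |         F         |           T           | T
T | F | F | F |     F     |         F         |     F     |     F     |         T         |           F           | T
F | T | T | T |     F     |         F         |     F     |     F     |         F         |           T           | F
F | T | T | F |     T     |         T         |     F     |     T     |         T         |           F           | T
F | T | F | T |     F     |         F         |     F     |     T     |         T         |           F           | T
F | T | F | F |     T     |         F         |     F     |     F     |         F         |           T           | F
F | F | T | T |     F     |         F         |     T     |     F     |         F         |           T           | F
F | F | T | F |     T     |         T         |     T     |     T     |         T         |           F           | T
F | F | F | T |     F     |         F         |     T     |     T     |         T         |           F           | T
F | F | F | F |     T     |         F         |     T     |     F     |         F         |           T           | F
The formula is true on 10 of the 16 rows.

10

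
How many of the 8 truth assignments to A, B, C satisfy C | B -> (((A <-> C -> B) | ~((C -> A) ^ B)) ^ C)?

6

A  B  C     (C | B)  (C -> B)  (A <-> (C -> B))  (C -> A)  ((C -> A) ^ B)  ~((C -> A) ^ B)  φ
F  F  F        F        T             F             T            T                F         T
F  F  T        T        F             T             F            F                T         F
F  T  F        T        T             F             T            F                T         T
F  T  T        T        T             F             F            T                F         T
T  F  F        F        T             T             T            T                F         T
T  F  T        T        F             F             T            T                F         T
T  T  F        T        T             T             T            F                T         T
T  T  T        T        T             T             T            F                T         F
The formula is true on 6 of the 8 rows.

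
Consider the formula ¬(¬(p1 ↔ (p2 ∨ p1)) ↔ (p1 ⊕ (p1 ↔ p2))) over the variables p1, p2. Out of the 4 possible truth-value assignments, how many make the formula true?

p1 | p2 | (p2 ∨ p1) | (p1 ↔ (p2 ∨ p1)) | ¬(p1 ↔ (p2 ∨ p1)) | (p1 ↔ p2) | (p1 ⊕ (p1 ↔ p2)) | φ
-- | -- | --------- | ---------------- | ----------------- | --------- | ---------------- | -
T  | T  |     T     |        T         |         F         |     T     |        F         | F
T  | F  |     T     |        T         |         F         |     F     |        T         | T
F  | T  |     T     |        F         |         T         |     F     |        F         | T
F  | F  |     F     |        T         |         F         |     T     |        T         | T
The formula is true on 3 of the 4 rows.

3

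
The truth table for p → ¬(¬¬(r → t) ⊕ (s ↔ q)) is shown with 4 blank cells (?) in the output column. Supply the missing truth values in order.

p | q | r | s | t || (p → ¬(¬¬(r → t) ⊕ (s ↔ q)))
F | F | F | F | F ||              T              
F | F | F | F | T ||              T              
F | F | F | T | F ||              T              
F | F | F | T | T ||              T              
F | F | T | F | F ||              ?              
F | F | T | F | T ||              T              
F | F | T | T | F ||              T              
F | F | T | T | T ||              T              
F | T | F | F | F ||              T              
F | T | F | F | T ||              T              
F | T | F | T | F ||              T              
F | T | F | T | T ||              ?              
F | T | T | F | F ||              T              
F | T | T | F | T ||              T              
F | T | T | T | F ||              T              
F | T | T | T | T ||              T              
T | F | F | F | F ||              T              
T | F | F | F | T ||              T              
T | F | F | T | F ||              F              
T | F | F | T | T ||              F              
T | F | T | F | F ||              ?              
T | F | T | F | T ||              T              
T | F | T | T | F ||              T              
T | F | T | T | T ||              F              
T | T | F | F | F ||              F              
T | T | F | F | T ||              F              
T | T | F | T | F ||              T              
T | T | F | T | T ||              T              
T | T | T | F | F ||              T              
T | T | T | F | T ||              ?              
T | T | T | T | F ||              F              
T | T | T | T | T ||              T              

Row p=F, q=F, r=T, s=F, t=F: ¬(¬¬(r → t) ⊕ (s ↔ q)) = F, so (p → ¬(¬¬(r → t) ⊕ (s ↔ q))) = T.
Row p=F, q=T, r=F, s=T, t=T: ¬(¬¬(r → t) ⊕ (s ↔ q)) = T, so (p → ¬(¬¬(r → t) ⊕ (s ↔ q))) = T.
Row p=T, q=F, r=T, s=F, t=F: ¬(¬¬(r → t) ⊕ (s ↔ q)) = F, so (p → ¬(¬¬(r → t) ⊕ (s ↔ q))) = F.
Row p=T, q=T, r=T, s=F, t=T: ¬(¬¬(r → t) ⊕ (s ↔ q)) = F, so (p → ¬(¬¬(r → t) ⊕ (s ↔ q))) = F.

T, T, F, F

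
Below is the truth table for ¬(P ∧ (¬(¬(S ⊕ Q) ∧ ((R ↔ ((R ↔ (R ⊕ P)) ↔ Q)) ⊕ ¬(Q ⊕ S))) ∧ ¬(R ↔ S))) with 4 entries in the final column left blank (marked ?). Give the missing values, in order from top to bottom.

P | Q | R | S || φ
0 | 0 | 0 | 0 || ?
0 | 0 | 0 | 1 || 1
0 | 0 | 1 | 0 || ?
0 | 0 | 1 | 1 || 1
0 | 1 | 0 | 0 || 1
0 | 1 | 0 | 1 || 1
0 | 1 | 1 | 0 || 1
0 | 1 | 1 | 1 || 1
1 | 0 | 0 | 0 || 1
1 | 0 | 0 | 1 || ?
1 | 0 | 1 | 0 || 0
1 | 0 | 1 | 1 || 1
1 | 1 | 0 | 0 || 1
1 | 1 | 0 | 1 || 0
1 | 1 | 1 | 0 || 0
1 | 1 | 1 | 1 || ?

Row P=0, Q=0, R=0, S=0: (¬(¬(S ⊕ Q) ∧ ((R ↔ ((R ↔ (R ⊕ P)) ↔ Q)) ⊕ ¬(Q ⊕ S))) ∧ ¬(R ↔ S)) = 0, (P ∧ (¬(¬(S ⊕ Q) ∧ ((R ↔ ((R ↔ (R ⊕ P)) ↔ Q)) ⊕ ¬(Q ⊕ S))) ∧ ¬(R ↔ S))) = 0, so the formula = 1.
Row P=0, Q=0, R=1, S=0: (¬(¬(S ⊕ Q) ∧ ((R ↔ ((R ↔ (R ⊕ P)) ↔ Q)) ⊕ ¬(Q ⊕ S))) ∧ ¬(R ↔ S)) = 0, (P ∧ (¬(¬(S ⊕ Q) ∧ ((R ↔ ((R ↔ (R ⊕ P)) ↔ Q)) ⊕ ¬(Q ⊕ S))) ∧ ¬(R ↔ S))) = 0, so the formula = 1.
Row P=1, Q=0, R=0, S=1: (¬(¬(S ⊕ Q) ∧ ((R ↔ ((R ↔ (R ⊕ P)) ↔ Q)) ⊕ ¬(Q ⊕ S))) ∧ ¬(R ↔ S)) = 1, (P ∧ (¬(¬(S ⊕ Q) ∧ ((R ↔ ((R ↔ (R ⊕ P)) ↔ Q)) ⊕ ¬(Q ⊕ S))) ∧ ¬(R ↔ S))) = 1, so the formula = 0.
Row P=1, Q=1, R=1, S=1: (¬(¬(S ⊕ Q) ∧ ((R ↔ ((R ↔ (R ⊕ P)) ↔ Q)) ⊕ ¬(Q ⊕ S))) ∧ ¬(R ↔ S)) = 0, (P ∧ (¬(¬(S ⊕ Q) ∧ ((R ↔ ((R ↔ (R ⊕ P)) ↔ Q)) ⊕ ¬(Q ⊕ S))) ∧ ¬(R ↔ S))) = 0, so the formula = 1.

1, 1, 0, 1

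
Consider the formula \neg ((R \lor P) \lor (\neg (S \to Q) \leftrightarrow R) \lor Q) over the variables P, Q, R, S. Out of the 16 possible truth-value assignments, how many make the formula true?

P  Q  R  S  |  φ
1  1  1  1  |  0
1  1  1  0  |  0
1  1  0  1  |  0
1  1  0  0  |  0
1  0  1  1  |  0
1  0  1  0  |  0
1  0  0  1  |  0
1  0  0  0  |  0
0  1  1  1  |  0
0  1  1  0  |  0
0  1  0  1  |  0
0  1  0  0  |  0
0  0  1  1  |  0
0  0  1  0  |  0
0  0  0  1  |  1
0  0  0  0  |  0
The formula is true on 1 of the 16 rows.

1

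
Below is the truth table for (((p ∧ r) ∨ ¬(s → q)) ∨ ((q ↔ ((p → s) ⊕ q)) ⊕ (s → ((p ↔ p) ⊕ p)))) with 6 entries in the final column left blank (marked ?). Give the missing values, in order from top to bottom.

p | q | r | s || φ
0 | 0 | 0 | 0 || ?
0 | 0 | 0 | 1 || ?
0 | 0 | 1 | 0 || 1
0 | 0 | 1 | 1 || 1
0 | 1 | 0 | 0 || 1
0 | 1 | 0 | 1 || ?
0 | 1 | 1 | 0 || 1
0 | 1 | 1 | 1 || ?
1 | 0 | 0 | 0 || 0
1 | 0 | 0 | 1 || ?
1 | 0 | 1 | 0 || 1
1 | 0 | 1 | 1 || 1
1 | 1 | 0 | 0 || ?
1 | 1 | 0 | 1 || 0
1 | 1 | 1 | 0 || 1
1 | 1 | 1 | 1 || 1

Row p=0, q=0, r=0, s=0: ((p ∧ r) ∨ ¬(s → q)) = 0, ((q ↔ ((p → s) ⊕ q)) ⊕ (s → ((p ↔ p) ⊕ p))) = 1, so the formula = 1.
Row p=0, q=0, r=0, s=1: ((p ∧ r) ∨ ¬(s → q)) = 1, ((q ↔ ((p → s) ⊕ q)) ⊕ (s → ((p ↔ p) ⊕ p))) = 1, so the formula = 1.
Row p=0, q=1, r=0, s=1: ((p ∧ r) ∨ ¬(s → q)) = 0, ((q ↔ ((p → s) ⊕ q)) ⊕ (s → ((p ↔ p) ⊕ p))) = 1, so the formula = 1.
Row p=0, q=1, r=1, s=1: ((p ∧ r) ∨ ¬(s → q)) = 0, ((q ↔ ((p → s) ⊕ q)) ⊕ (s → ((p ↔ p) ⊕ p))) = 1, so the formula = 1.
Row p=1, q=0, r=0, s=1: ((p ∧ r) ∨ ¬(s → q)) = 1, ((q ↔ ((p → s) ⊕ q)) ⊕ (s → ((p ↔ p) ⊕ p))) = 0, so the formula = 1.
Row p=1, q=1, r=0, s=0: ((p ∧ r) ∨ ¬(s → q)) = 0, ((q ↔ ((p → s) ⊕ q)) ⊕ (s → ((p ↔ p) ⊕ p))) = 0, so the formula = 0.

1, 1, 1, 1, 1, 0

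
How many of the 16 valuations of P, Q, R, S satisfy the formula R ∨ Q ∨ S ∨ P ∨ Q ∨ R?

15

P | Q | R | S | (R ∨ Q) | (S ∨ P) | (Q ∨ R) | ((S ∨ P) ∨ (Q ∨ R)) | ((R ∨ Q) ∨ ((S ∨ P) ∨ (Q ∨ R)))
- | - | - | - | ------- | ------- | ------- | ------------------- | -------------------------------
F | F | F | F |    F    |    F    |    F    |          F          |                F               
F | F | F | T |    F    |    T    |    F    |          T          |                T               
F | F | T | F |    T    |    F    |    T    |          T          |                T               
F | F | T | T |    T    |    T    |    T    |          T          |                T               
F | T | F | F |    T    |    F    |    T    |          T          |                T               
F | T | F | T |    T    |    T    |    T    |          T          |                T               
F | T | T | F |    T    |    F    |    T    |          T          |                T               
F | T | T | T |    T    |    T    |    T    |          T          |                T               
T | F | F | F |    F    |    T    |    F    |          T          |                T               
T | F | F | T |    F    |    T    |    F    |          T          |                T               
T | F | T | F |    T    |    T    |    T    |          T          |                T               
T | F | T | T |    T    |    T    |    T    |          T          |                T               
T | T | F | F |    T    |    T    |    T    |          T          |                T               
T | T | F | T |    T    |    T    |    T    |          T          |                T               
T | T | T | F |    T    |    T    |    T    |          T          |                T               
T | T | T | T |    T    |    T    |    T    |          T          |                T               
The formula is true on 15 of the 16 rows.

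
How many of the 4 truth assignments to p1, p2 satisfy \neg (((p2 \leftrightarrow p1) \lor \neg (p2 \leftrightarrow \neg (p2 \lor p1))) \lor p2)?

1

p1 | p2 || (p2 \leftrightarrow p1) | (p2 \lor p1) | \neg (p2 \lor p1) | φ
T  | T  ||            T            |      T       |         F         | F
T  | F  ||            F            |      T       |         F         | T
F  | T  ||            F            |      T       |         F         | F
F  | F  ||            T            |      F       |         T         | F
The formula is true on 1 of the 4 rows.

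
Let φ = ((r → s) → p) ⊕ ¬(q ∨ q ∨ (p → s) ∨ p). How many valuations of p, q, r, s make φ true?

10

p | q | r | s | (r → s) | ((r → s) → p) | (p → s) | (q ∨ q ∨ (p → s) ∨ p) | ¬(q ∨ q ∨ (p → s) ∨ p) | φ
- | - | - | - | ------- | ------------- | ------- | --------------------- | ---------------------- | -
T | T | T | T |    T    |       T       |    T    |           T           |           F            | T
T | T | T | F |    F    |       T       |    F    |           T           |           F            | T
T | T | F | T |    T    |       T       |    T    |           T           |           F            | T
T | T | F | F |    T    |       T       |    F    |           T           |           F            | T
T | F | T | T |    T    |       T       |    T    |           T           |           F            | T
T | F | T | F |    F    |       T       |    F    |           T           |           F            | T
T | F | F | T |    T    |       T       |    T    |           T           |           F            | T
T | F | F | F |    T    |       T       |    F    |           T           |           F            | T
F | T | T | T |    T    |       F       |    T    |           T           |           F            | F
F | T | T | F |    F    |       T       |    T    |           T           |           F            | T
F | T | F | T |    T    |       F       |    T    |           T           |           F            | F
F | T | F | F |    T    |       F       |    T    |           T           |           F            | F
F | F | T | T |    T    |       F       |    T    |           T           |           F            | F
F | F | T | F |    F    |       T       |    T    |           T           |           F            | T
F | F | F | T |    T    |       F       |    T    |           T           |           F            | F
F | F | F | F |    T    |       F       |    T    |           T           |           F            | F
The formula is true on 10 of the 16 rows.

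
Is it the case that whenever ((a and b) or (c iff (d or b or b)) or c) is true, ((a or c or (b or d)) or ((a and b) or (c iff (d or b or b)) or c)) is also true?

yes

a | b | c | d | φ | ψ
- | - | - | - | - | -
0 | 0 | 0 | 0 | 1 | 1
0 | 0 | 0 | 1 | 0 | 1
0 | 0 | 1 | 0 | 1 | 1
0 | 0 | 1 | 1 | 1 | 1
0 | 1 | 0 | 0 | 0 | 1
0 | 1 | 0 | 1 | 0 | 1
0 | 1 | 1 | 0 | 1 | 1
0 | 1 | 1 | 1 | 1 | 1
1 | 0 | 0 | 0 | 1 | 1
1 | 0 | 0 | 1 | 0 | 1
1 | 0 | 1 | 0 | 1 | 1
1 | 0 | 1 | 1 | 1 | 1
1 | 1 | 0 | 0 | 1 | 1
1 | 1 | 0 | 1 | 1 | 1
1 | 1 | 1 | 0 | 1 | 1
1 | 1 | 1 | 1 | 1 | 1
In every row where φ is true, ψ is also true, so φ ⊨ ψ.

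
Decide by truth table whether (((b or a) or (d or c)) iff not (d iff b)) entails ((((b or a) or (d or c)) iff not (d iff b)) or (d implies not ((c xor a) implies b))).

a | b | c | d || φ | ψ
F | F | F | F || T | T
F | F | F | T || T | T
F | F | T | F || F | T
F | F | T | T || T | T
F | T | F | F || T | T
F | T | F | T || F | F
F | T | T | F || T | T
F | T | T | T || F | F
T | F | F | F || F | T
T | F | F | T || T | T
T | F | T | F || F | T
T | F | T | T || T | T
T | T | F | F || T | T
T | T | F | T || F | F
T | T | T | F || T | T
T | T | T | T || F | F
In every row where φ is true, ψ is also true, so φ ⊨ ψ.

yes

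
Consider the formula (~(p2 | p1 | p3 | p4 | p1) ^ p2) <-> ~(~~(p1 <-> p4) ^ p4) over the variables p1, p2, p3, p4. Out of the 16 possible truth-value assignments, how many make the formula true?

p1  p2  p3  p4  |  φ
1   1   1   1   |  1
1   1   1   0   |  1
1   1   0   1   |  1
1   1   0   0   |  1
1   0   1   1   |  0
1   0   1   0   |  0
1   0   0   1   |  0
1   0   0   0   |  0
0   1   1   1   |  0
0   1   1   0   |  0
0   1   0   1   |  0
0   1   0   0   |  0
0   0   1   1   |  1
0   0   1   0   |  1
0   0   0   1   |  1
0   0   0   0   |  0
The formula is true on 7 of the 16 rows.

7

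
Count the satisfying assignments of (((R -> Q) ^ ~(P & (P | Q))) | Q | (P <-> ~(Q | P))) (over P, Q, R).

P  Q  R     (R -> Q)  (P | Q)  (P & (P | Q))  ~(P & (P | Q))  ((R -> Q) ^ ~(P & (P | Q)))  (Q | P)  ~(Q | P)  (P <-> ~(Q | P))  φ
1  1  1        1         1           1              0                      1                  1        0             0          1
1  1  0        1         1           1              0                      1                  1        0             0          1
1  0  1        0         1           1              0                      0                  1        0             0          0
1  0  0        1         1           1              0                      1                  1        0             0          1
0  1  1        1         1           0              1                      0                  1        0             1          1
0  1  0        1         1           0              1                      0                  1        0             1          1
0  0  1        0         0           0              1                      1                  0        1             0          1
0  0  0        1         0           0              1                      0                  0        1             0          0
The formula is true on 6 of the 8 rows.

6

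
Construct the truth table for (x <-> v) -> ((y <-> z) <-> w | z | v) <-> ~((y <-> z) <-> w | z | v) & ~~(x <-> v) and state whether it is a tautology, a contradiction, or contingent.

  x   |   y   |   z   |   w   |   v   ||   φ  
False | False | False | False | False || False
False | False | False | False |  True || False
False | False | False |  True | False || False
False | False | False |  True |  True || False
False | False |  True | False | False || False
False | False |  True | False |  True || False
False | False |  True |  True | False || False
False | False |  True |  True |  True || False
False |  True | False | False | False || False
False |  True | False | False |  True || False
False |  True | False |  True | False || False
False |  True | False |  True |  True || False
False |  True |  True | False | False || False
False |  True |  True | False |  True || False
False |  True |  True |  True | False || False
False |  True |  True |  True |  True || False
 True | False | False | False | False || False
 True | False | False | False |  True || False
 True | False | False |  True | False || False
 True | False | False |  True |  True || False
 True | False |  True | False | False || False
 True | False |  True | False |  True || False
 True | False |  True |  True | False || False
 True | False |  True |  True |  True || False
 True |  True | False | False | False || False
 True |  True | False | False |  True || False
 True |  True | False |  True | False || False
 True |  True | False |  True |  True || False
 True |  True |  True | False | False || False
 True |  True |  True | False |  True || False
 True |  True |  True |  True | False || False
 True |  True |  True |  True |  True || False
Every row is False, so the formula is a contradiction.

contradiction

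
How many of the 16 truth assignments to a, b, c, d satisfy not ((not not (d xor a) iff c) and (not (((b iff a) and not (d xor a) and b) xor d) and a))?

13

  a      b      c      d    |    φ  
 True   True   True   True  |   True
 True   True   True  False  |  False
 True   True  False   True  |  False
 True   True  False  False  |   True
 True  False   True   True  |   True
 True  False   True  False  |  False
 True  False  False   True  |   True
 True  False  False  False  |   True
False   True   True   True  |   True
False   True   True  False  |   True
False   True  False   True  |   True
False   True  False  False  |   True
False  False   True   True  |   True
False  False   True  False  |   True
False  False  False   True  |   True
False  False  False  False  |   True
The formula is true on 13 of the 16 rows.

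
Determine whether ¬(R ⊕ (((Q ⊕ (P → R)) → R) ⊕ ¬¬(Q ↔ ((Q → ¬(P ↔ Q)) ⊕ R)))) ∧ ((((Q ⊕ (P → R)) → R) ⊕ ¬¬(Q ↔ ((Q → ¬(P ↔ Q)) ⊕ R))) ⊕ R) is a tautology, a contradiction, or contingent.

contradiction

P | Q | R | (P → R) | (Q ⊕ (P → R)) | ((Q ⊕ (P → R)) → R) | (P ↔ Q) | ¬(P ↔ Q) | (Q → ¬(P ↔ Q)) | ((Q → ¬(P ↔ Q)) ⊕ R) | (Q ↔ ((Q → ¬(P ↔ Q)) ⊕ R)) | ¬(Q ↔ ((Q → ¬(P ↔ Q)) ⊕ R)) | ¬¬(Q ↔ ((Q → ¬(P ↔ Q)) ⊕ R)) | φ
- | - | - | ------- | ------------- | ------------------- | ------- | -------- | -------------- | -------------------- | -------------------------- | --------------------------- | ---------------------------- | -
T | T | T |    T    |       F       |          T          |    T    |    F     |       F        |          T           |             T              |              F              |              T               | F
T | T | F |    F    |       T       |          F          |    T    |    F     |       F        |          F           |             F              |              T              |              F               | F
T | F | T |    T    |       T       |          T          |    F    |    T     |       T        |          F           |             T              |              F              |              T               | F
T | F | F |    F    |       F       |          T          |    F    |    T     |       T        |          T           |             F              |              T              |              F               | F
F | T | T |    T    |       F       |          T          |    F    |    T     |       T        |          F           |             F              |              T              |              F               | F
F | T | F |    T    |       F       |          T          |    F    |    T     |       T        |          T           |             T              |              F              |              T               | F
F | F | T |    T    |       T       |          T          |    T    |    F     |       T        |          F           |             T              |              F              |              T               | F
F | F | F |    T    |       T       |          F          |    T    |    F     |       T        |          T           |             F              |              T              |              F               | F
Every row is F, so the formula is a contradiction.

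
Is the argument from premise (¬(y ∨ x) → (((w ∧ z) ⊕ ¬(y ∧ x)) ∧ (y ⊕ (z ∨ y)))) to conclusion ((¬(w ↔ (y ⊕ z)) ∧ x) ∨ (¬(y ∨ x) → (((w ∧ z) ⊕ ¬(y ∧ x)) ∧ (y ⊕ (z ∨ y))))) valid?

yes

x | y | z | w || φ | ψ
T | T | T | T || T | T
T | T | T | F || T | T
T | T | F | T || T | T
T | T | F | F || T | T
T | F | T | T || T | T
T | F | T | F || T | T
T | F | F | T || T | T
T | F | F | F || T | T
F | T | T | T || T | T
F | T | T | F || T | T
F | T | F | T || T | T
F | T | F | F || T | T
F | F | T | T || F | F
F | F | T | F || T | T
F | F | F | T || F | F
F | F | F | F || F | F
In every row where φ is true, ψ is also true, so φ ⊨ ψ.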